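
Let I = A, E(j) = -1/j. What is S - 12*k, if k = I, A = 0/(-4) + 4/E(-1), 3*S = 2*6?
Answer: -44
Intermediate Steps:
S = 4 (S = (2*6)/3 = (⅓)*12 = 4)
A = 4 (A = 0/(-4) + 4/((-1/(-1))) = 0*(-¼) + 4/((-1*(-1))) = 0 + 4/1 = 0 + 4*1 = 0 + 4 = 4)
I = 4
k = 4
S - 12*k = 4 - 12*4 = 4 - 48 = -44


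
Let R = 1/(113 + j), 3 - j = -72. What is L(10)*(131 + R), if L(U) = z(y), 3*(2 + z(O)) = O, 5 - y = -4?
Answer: 24629/188 ≈ 131.01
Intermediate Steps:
y = 9 (y = 5 - 1*(-4) = 5 + 4 = 9)
z(O) = -2 + O/3
j = 75 (j = 3 - 1*(-72) = 3 + 72 = 75)
R = 1/188 (R = 1/(113 + 75) = 1/188 ≈ 0.0053191)
L(U) = 1 (L(U) = -2 + (1/3)*9 = -2 + 3 = 1)
L(10)*(131 + R) = 1*(131 + 1/188) = 1*(24629/188) = 24629/188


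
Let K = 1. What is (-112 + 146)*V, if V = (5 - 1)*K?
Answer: 136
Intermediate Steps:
V = 4 (V = (5 - 1)*1 = 4*1 = 4)
(-112 + 146)*V = (-112 + 146)*4 = 34*4 = 136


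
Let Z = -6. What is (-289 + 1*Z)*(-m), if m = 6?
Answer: 1770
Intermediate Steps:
(-289 + 1*Z)*(-m) = (-289 + 1*(-6))*(-1*6) = (-289 - 6)*(-6) = -295*(-6) = 1770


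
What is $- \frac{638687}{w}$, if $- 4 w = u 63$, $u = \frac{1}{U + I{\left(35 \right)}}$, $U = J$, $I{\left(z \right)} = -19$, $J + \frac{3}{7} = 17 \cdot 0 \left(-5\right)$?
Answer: $- \frac{49635104}{63} \approx -7.8786 \cdot 10^{5}$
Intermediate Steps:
$J = - \frac{3}{7}$ ($J = - \frac{3}{7} + 17 \cdot 0 \left(-5\right) = - \frac{3}{7} + 17 \cdot 0 = - \frac{3}{7} + 0 = - \frac{3}{7} \approx -0.42857$)
$U = - \frac{3}{7} \approx -0.42857$
$u = - \frac{7}{136}$ ($u = \frac{1}{- \frac{3}{7} - 19} = \frac{1}{- \frac{136}{7}} = - \frac{7}{136} \approx -0.051471$)
$w = \frac{441}{544}$ ($w = - \frac{\left(- \frac{7}{136}\right) 63}{4} = \left(- \frac{1}{4}\right) \left(- \frac{441}{136}\right) = \frac{441}{544} \approx 0.81066$)
$- \frac{638687}{w} = - \frac{638687}{\frac{441}{544}} = \left(-638687\right) \frac{544}{441} = - \frac{49635104}{63}$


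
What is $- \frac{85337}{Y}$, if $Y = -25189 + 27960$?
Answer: $- \frac{85337}{2771} \approx -30.796$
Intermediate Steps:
$Y = 2771$
$- \frac{85337}{Y} = - \frac{85337}{2771}$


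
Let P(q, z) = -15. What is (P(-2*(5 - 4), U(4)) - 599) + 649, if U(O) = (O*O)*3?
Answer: 35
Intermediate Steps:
U(O) = 3*O**2 (U(O) = O**2*3 = 3*O**2)
(P(-2*(5 - 4), U(4)) - 599) + 649 = (-15 - 599) + 649 = -614 + 649 = 35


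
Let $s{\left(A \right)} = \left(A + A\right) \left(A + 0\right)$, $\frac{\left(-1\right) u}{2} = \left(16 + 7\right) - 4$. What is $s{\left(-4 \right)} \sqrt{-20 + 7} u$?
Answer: $- 1216 i \sqrt{13} \approx - 4384.4 i$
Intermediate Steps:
$u = -38$ ($u = - 2 \left(\left(16 + 7\right) - 4\right) = - 2 \left(23 - 4\right) = \left(-2\right) 19 = -38$)
$s{\left(A \right)} = 2 A^{2}$ ($s{\left(A \right)} = 2 A A = 2 A^{2}$)
$s{\left(-4 \right)} \sqrt{-20 + 7} u = 2 \left(-4\right)^{2} \sqrt{-20 + 7} \left(-38\right) = 2 \cdot 16 \sqrt{-13} \left(-38\right) = 32 i \sqrt{13} \left(-38\right) = - 1216 i \sqrt{13}$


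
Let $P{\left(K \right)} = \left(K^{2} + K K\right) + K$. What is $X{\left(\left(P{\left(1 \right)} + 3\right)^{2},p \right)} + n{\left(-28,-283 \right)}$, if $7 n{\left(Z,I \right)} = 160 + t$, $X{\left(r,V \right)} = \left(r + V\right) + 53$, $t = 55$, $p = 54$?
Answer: $\frac{1216}{7} \approx 173.71$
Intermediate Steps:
$P{\left(K \right)} = K + 2 K^{2}$ ($P{\left(K \right)} = \left(K^{2} + K^{2}\right) + K = 2 K^{2} + K = K + 2 K^{2}$)
$X{\left(r,V \right)} = 53 + V + r$ ($X{\left(r,V \right)} = \left(V + r\right) + 53 = 53 + V + r$)
$n{\left(Z,I \right)} = \frac{215}{7}$ ($n{\left(Z,I \right)} = \frac{160 + 55}{7} = \frac{1}{7} \cdot 215 = \frac{215}{7}$)
$X{\left(\left(P{\left(1 \right)} + 3\right)^{2},p \right)} + n{\left(-28,-283 \right)} = \left(53 + 54 + \left(1 \left(1 + 2 \cdot 1\right) + 3\right)^{2}\right) + \frac{215}{7} = \left(53 + 54 + \left(1 \left(1 + 2\right) + 3\right)^{2}\right) + \frac{215}{7} = \left(53 + 54 + \left(1 \cdot 3 + 3\right)^{2}\right) + \frac{215}{7} = \left(53 + 54 + \left(3 + 3\right)^{2}\right) + \frac{215}{7} = \left(53 + 54 + 6^{2}\right) + \frac{215}{7} = \left(53 + 54 + 36\right) + \frac{215}{7} = 143 + \frac{215}{7} = \frac{1216}{7}$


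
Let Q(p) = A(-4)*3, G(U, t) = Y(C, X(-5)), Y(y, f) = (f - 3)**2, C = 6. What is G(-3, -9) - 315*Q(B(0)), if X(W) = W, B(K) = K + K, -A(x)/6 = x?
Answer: -22616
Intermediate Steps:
A(x) = -6*x
B(K) = 2*K
Y(y, f) = (-3 + f)**2
G(U, t) = 64 (G(U, t) = (-3 - 5)**2 = (-8)**2 = 64)
Q(p) = 72 (Q(p) = -6*(-4)*3 = 24*3 = 72)
G(-3, -9) - 315*Q(B(0)) = 64 - 315*72 = 64 - 22680 = -22616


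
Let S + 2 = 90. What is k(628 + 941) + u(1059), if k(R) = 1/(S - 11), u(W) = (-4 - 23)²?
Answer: 56134/77 ≈ 729.01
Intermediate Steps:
S = 88 (S = -2 + 90 = 88)
u(W) = 729 (u(W) = (-27)² = 729)
k(R) = 1/77 (k(R) = 1/(88 - 11) = 1/77)
k(628 + 941) + u(1059) = 1/77 + 729 = 56134/77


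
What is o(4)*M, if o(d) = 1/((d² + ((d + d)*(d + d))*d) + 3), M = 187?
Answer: 17/25 ≈ 0.68000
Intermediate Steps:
o(d) = 1/(3 + d² + 4*d³) (o(d) = 1/((d² + ((2*d)*(2*d))*d) + 3) = 1/((d² + (4*d²)*d) + 3) = 1/((d² + 4*d³) + 3) = 1/(3 + d² + 4*d³))
o(4)*M = 187/(3 + 4² + 4*4³) = 187/(3 + 16 + 4*64) = 187/(3 + 16 + 256) = 187/275 = (1/275)*187 = 17/25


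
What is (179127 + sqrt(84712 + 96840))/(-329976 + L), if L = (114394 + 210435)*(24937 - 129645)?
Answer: -179127/34012524908 - sqrt(11347)/8503131227 ≈ -5.2790e-6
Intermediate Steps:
L = -34012194932 (L = 324829*(-104708) = -34012194932)
(179127 + sqrt(84712 + 96840))/(-329976 + L) = (179127 + sqrt(84712 + 96840))/(-329976 - 34012194932) = (179127 + sqrt(181552))/(-34012524908) = (179127 + 4*sqrt(11347))*(-1/34012524908) = -179127/34012524908 - sqrt(11347)/8503131227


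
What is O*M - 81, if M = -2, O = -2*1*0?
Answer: -81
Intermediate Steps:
O = 0 (O = -2*0 = 0)
O*M - 81 = 0*(-2) - 81 = 0 - 81 = -81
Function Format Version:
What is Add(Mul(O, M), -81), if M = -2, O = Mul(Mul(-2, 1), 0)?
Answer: -81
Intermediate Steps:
O = 0 (O = Mul(-2, 0) = 0)
Add(Mul(O, M), -81) = Add(Mul(0, -2), -81) = Add(0, -81) = -81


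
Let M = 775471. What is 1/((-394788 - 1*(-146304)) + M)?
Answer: 1/526987 ≈ 1.8976e-6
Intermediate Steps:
1/((-394788 - 1*(-146304)) + M) = 1/((-394788 - 1*(-146304)) + 775471) = 1/((-394788 + 146304) + 775471) = 1/(-248484 + 775471) = 1/526987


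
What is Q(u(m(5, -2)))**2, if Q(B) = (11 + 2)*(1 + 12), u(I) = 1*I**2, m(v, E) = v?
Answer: 28561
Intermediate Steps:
u(I) = I**2
Q(B) = 169 (Q(B) = 13*13 = 169)
Q(u(m(5, -2)))**2 = 169**2 = 28561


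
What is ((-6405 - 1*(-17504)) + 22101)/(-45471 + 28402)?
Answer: -33200/17069 ≈ -1.9450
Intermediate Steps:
((-6405 - 1*(-17504)) + 22101)/(-45471 + 28402) = ((-6405 + 17504) + 22101)/(-17069) = (11099 + 22101)*(-1/17069) = 33200*(-1/17069) = -33200/17069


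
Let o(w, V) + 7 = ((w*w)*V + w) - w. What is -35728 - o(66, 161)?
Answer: -737037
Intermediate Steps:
o(w, V) = -7 + V*w**2 (o(w, V) = -7 + (((w*w)*V + w) - w) = -7 + ((w**2*V + w) - w) = -7 + ((V*w**2 + w) - w) = -7 + ((w + V*w**2) - w) = -7 + V*w**2)
-35728 - o(66, 161) = -35728 - (-7 + 161*66**2) = -35728 - (-7 + 161*4356) = -35728 - (-7 + 701316) = -35728 - 1*701309 = -35728 - 701309 = -737037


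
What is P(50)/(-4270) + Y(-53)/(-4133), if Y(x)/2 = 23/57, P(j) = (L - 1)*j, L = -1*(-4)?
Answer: -3553357/100593087 ≈ -0.035324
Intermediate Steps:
L = 4
P(j) = 3*j (P(j) = (4 - 1)*j = 3*j)
Y(x) = 46/57 (Y(x) = 2*(23/57) = 46/57)
P(50)/(-4270) + Y(-53)/(-4133) = (3*50)/(-4270) + (46/57)/(-4133) = 150*(-1/4270) + (46/57)*(-1/4133) = -15/427 - 46/235581 = -3553357/100593087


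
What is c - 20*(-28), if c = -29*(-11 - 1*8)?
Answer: 1111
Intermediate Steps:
c = 551 (c = -29*(-11 - 8) = -29*(-19) = 551)
c - 20*(-28) = 551 - 20*(-28) = 551 - 1*(-560) = 551 + 560 = 1111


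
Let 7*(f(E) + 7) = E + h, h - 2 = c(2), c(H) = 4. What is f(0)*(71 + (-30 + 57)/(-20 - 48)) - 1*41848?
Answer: -20126091/476 ≈ -42282.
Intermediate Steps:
h = 6 (h = 2 + 4 = 6)
f(E) = -43/7 + E/7 (f(E) = -7 + (E + 6)/7 = -7 + (6 + E)/7 = -7 + (6/7 + E/7) = -43/7 + E/7)
f(0)*(71 + (-30 + 57)/(-20 - 48)) - 1*41848 = (-43/7 + (⅐)*0)*(71 + (-30 + 57)/(-20 - 48)) - 1*41848 = (-43/7 + 0)*(71 + 27/(-68)) - 41848 = -43*(71 + 27*(-1/68))/7 - 41848 = -43*(71 - 27/68)/7 - 41848 = -43/7*4801/68 - 41848 = -206443/476 - 41848 = -20126091/476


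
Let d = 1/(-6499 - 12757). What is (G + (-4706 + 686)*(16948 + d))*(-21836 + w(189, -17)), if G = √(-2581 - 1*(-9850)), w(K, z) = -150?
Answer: 3605510967701955/2407 - 21986*√7269 ≈ 1.4979e+12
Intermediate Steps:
d = -1/19256 (d = 1/(-19256) = -1/19256 ≈ -5.1932e-5)
G = √7269 (G = √(-2581 + 9850) = √7269 ≈ 85.258)
(G + (-4706 + 686)*(16948 + d))*(-21836 + w(189, -17)) = (√7269 + (-4706 + 686)*(16948 - 1/19256))*(-21836 - 150) = (√7269 - 4020*326350687/19256)*(-21986) = (√7269 - 327982440435/4814)*(-21986) = (-327982440435/4814 + √7269)*(-21986) = 3605510967701955/2407 - 21986*√7269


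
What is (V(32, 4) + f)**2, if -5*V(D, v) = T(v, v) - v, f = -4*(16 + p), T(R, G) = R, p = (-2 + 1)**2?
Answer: 4624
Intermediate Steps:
p = 1 (p = (-1)**2 = 1)
f = -68 (f = -4*(16 + 1) = -4*17 = -68)
V(D, v) = 0 (V(D, v) = -(v - v)/5 = -1/5*0 = 0)
(V(32, 4) + f)**2 = (0 - 68)**2 = (-68)**2 = 4624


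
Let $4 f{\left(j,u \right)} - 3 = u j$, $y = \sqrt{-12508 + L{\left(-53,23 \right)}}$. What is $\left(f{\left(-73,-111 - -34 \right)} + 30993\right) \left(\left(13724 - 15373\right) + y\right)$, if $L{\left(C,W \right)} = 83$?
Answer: $-53425951 + 161995 i \sqrt{497} \approx -5.3426 \cdot 10^{7} + 3.6114 \cdot 10^{6} i$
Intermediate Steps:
$y = 5 i \sqrt{497}$ ($y = \sqrt{-12508 + 83} = \sqrt{-12425} = 5 i \sqrt{497} \approx 111.47 i$)
$f{\left(j,u \right)} = \frac{3}{4} + \frac{j u}{4}$ ($f{\left(j,u \right)} = \frac{3}{4} + \frac{u j}{4} = \frac{3}{4} + \frac{j u}{4}$)
$\left(f{\left(-73,-111 - -34 \right)} + 30993\right) \left(\left(13724 - 15373\right) + y\right) = \left(\left(\frac{3}{4} + \frac{1}{4} \left(-73\right) \left(-111 - -34\right)\right) + 30993\right) \left(\left(13724 - 15373\right) + 5 i \sqrt{497}\right) = \left(\left(\frac{3}{4} + \frac{1}{4} \left(-73\right) \left(-111 + 34\right)\right) + 30993\right) \left(-1649 + 5 i \sqrt{497}\right) = \left(\left(\frac{3}{4} + \frac{1}{4} \left(-73\right) \left(-77\right)\right) + 30993\right) \left(-1649 + 5 i \sqrt{497}\right) = \left(\left(\frac{3}{4} + \frac{5621}{4}\right) + 30993\right) \left(-1649 + 5 i \sqrt{497}\right) = \left(1406 + 30993\right) \left(-1649 + 5 i \sqrt{497}\right) = 32399 \left(-1649 + 5 i \sqrt{497}\right) = -53425951 + 161995 i \sqrt{497}$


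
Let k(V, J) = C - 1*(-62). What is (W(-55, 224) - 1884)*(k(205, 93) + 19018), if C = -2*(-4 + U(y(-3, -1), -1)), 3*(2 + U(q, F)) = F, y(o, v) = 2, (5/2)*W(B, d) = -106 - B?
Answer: -181800372/5 ≈ -3.6360e+7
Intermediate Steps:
W(B, d) = -212/5 - 2*B/5 (W(B, d) = 2*(-106 - B)/5 = -212/5 - 2*B/5)
U(q, F) = -2 + F/3
C = 38/3 (C = -2*(-4 + (-2 + (⅓)*(-1))) = -2*(-4 + (-2 - ⅓)) = -2*(-4 - 7/3) = -2*(-19/3) = 38/3 ≈ 12.667)
k(V, J) = 224/3 (k(V, J) = 38/3 - 1*(-62) = 38/3 + 62 = 224/3)
(W(-55, 224) - 1884)*(k(205, 93) + 19018) = ((-212/5 - ⅖*(-55)) - 1884)*(224/3 + 19018) = ((-212/5 + 22) - 1884)*(57278/3) = (-102/5 - 1884)*(57278/3) = -9522/5*57278/3 = -181800372/5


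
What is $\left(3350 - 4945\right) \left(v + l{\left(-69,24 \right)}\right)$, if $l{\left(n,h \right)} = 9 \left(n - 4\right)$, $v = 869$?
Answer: $-338140$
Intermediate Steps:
$l{\left(n,h \right)} = -36 + 9 n$ ($l{\left(n,h \right)} = 9 \left(n - 4\right) = 9 \left(-4 + n\right) = -36 + 9 n$)
$\left(3350 - 4945\right) \left(v + l{\left(-69,24 \right)}\right) = \left(3350 - 4945\right) \left(869 + \left(-36 + 9 \left(-69\right)\right)\right) = - 1595 \left(869 - 657\right) = \left(-1595\right) 212 = -338140$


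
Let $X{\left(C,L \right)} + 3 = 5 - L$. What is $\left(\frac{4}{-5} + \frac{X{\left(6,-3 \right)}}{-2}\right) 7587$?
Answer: $- \frac{250371}{10} \approx -25037.0$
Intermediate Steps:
$X{\left(C,L \right)} = 2 - L$ ($X{\left(C,L \right)} = -3 - \left(-5 + L\right) = 2 - L$)
$\left(\frac{4}{-5} + \frac{X{\left(6,-3 \right)}}{-2}\right) 7587 = \left(\frac{4}{-5} + \frac{2 - -3}{-2}\right) 7587 = \left(4 \left(- \frac{1}{5}\right) + \left(2 + 3\right) \left(- \frac{1}{2}\right)\right) 7587 = \left(- \frac{4}{5} + 5 \left(- \frac{1}{2}\right)\right) 7587 = \left(- \frac{4}{5} - \frac{5}{2}\right) 7587 = \left(- \frac{33}{10}\right) 7587 = - \frac{250371}{10}$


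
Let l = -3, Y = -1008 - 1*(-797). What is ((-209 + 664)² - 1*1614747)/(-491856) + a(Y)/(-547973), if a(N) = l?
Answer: 385697561537/134761903944 ≈ 2.8621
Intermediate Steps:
Y = -211 (Y = -1008 + 797 = -211)
a(N) = -3
((-209 + 664)² - 1*1614747)/(-491856) + a(Y)/(-547973) = ((-209 + 664)² - 1*1614747)/(-491856) - 3/(-547973) = (455² - 1614747)*(-1/491856) - 3*(-1/547973) = (207025 - 1614747)*(-1/491856) + 3/547973 = -1407722*(-1/491856) + 3/547973 = 703861/245928 + 3/547973 = 385697561537/134761903944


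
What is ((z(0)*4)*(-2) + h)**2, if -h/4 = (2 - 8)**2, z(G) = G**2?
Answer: 20736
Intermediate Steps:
h = -144 (h = -4*(2 - 8)**2 = -4*(-6)**2 = -4*36 = -144)
((z(0)*4)*(-2) + h)**2 = ((0**2*4)*(-2) - 144)**2 = ((0*4)*(-2) - 144)**2 = (0*(-2) - 144)**2 = (0 - 144)**2 = (-144)**2 = 20736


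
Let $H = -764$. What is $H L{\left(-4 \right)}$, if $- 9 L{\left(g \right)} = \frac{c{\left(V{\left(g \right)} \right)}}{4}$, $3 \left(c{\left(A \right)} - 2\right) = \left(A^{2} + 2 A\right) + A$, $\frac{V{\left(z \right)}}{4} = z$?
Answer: $\frac{40874}{27} \approx 1513.9$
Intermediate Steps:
$V{\left(z \right)} = 4 z$
$c{\left(A \right)} = 2 + A + \frac{A^{2}}{3}$ ($c{\left(A \right)} = 2 + \frac{\left(A^{2} + 2 A\right) + A}{3} = 2 + \frac{A^{2} + 3 A}{3} = 2 + \left(A + \frac{A^{2}}{3}\right) = 2 + A + \frac{A^{2}}{3}$)
$L{\left(g \right)} = - \frac{1}{18} - \frac{4 g^{2}}{27} - \frac{g}{9}$ ($L{\left(g \right)} = - \frac{\left(2 + 4 g + \frac{\left(4 g\right)^{2}}{3}\right) \frac{1}{4}}{9} = - \frac{\left(2 + 4 g + \frac{16 g^{2}}{3}\right) \frac{1}{4}}{9} = - \frac{\frac{1}{2} + g + \frac{4 g^{2}}{3}}{9} = - \frac{1}{18} - \frac{4 g^{2}}{27} - \frac{g}{9}$)
$H L{\left(-4 \right)} = - 764 \left(- \frac{1}{18} - \frac{4 \left(-4\right)^{2}}{27} - - \frac{4}{9}\right) = - 764 \left(- \frac{1}{18} - \frac{64}{27} + \frac{4}{9}\right) = \left(-764\right) \left(- \frac{107}{54}\right) = \frac{40874}{27}$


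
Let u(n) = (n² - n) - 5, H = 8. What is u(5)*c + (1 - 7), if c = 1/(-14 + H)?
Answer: -17/2 ≈ -8.5000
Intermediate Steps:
u(n) = -5 + n² - n
c = -⅙ (c = 1/(-14 + 8) = 1/(-6) = -⅙ ≈ -0.16667)
u(5)*c + (1 - 7) = (-5 + 5² - 1*5)*(-⅙) + (1 - 7) = (-5 + 25 - 5)*(-⅙) - 6 = 15*(-⅙) - 6 = -5/2 - 6 = -17/2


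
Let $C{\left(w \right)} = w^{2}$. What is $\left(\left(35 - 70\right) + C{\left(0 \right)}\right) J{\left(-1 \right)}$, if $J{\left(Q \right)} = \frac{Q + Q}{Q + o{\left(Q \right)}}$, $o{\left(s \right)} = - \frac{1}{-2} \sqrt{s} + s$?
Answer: $- \frac{560}{17} - \frac{140 i}{17} \approx -32.941 - 8.2353 i$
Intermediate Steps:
$o{\left(s \right)} = s + \frac{\sqrt{s}}{2}$ ($o{\left(s \right)} = \left(-1\right) \left(- \frac{1}{2}\right) \sqrt{s} + s = \frac{\sqrt{s}}{2} + s = s + \frac{\sqrt{s}}{2}$)
$J{\left(Q \right)} = \frac{2 Q}{\frac{\sqrt{Q}}{2} + 2 Q}$ ($J{\left(Q \right)} = \frac{Q + Q}{Q + \left(Q + \frac{\sqrt{Q}}{2}\right)} = \frac{2 Q}{\frac{\sqrt{Q}}{2} + 2 Q}$)
$\left(\left(35 - 70\right) + C{\left(0 \right)}\right) J{\left(-1 \right)} = \left(\left(35 - 70\right) + 0^{2}\right) 4 \left(-1\right) \frac{1}{\sqrt{-1} + 4 \left(-1\right)} = \left(\left(35 - 70\right) + 0\right) 4 \left(-1\right) \frac{1}{i - 4} = \left(-35 + 0\right) 4 \left(-1\right) \frac{1}{-4 + i} = - 35 \cdot 4 \left(-1\right) \frac{-4 - i}{17} = - 35 \left(\frac{16}{17} + \frac{4 i}{17}\right) = - \frac{560}{17} - \frac{140 i}{17}$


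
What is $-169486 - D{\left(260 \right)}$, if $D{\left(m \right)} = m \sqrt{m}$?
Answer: $-169486 - 520 \sqrt{65} \approx -1.7368 \cdot 10^{5}$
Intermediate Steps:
$D{\left(m \right)} = m^{\frac{3}{2}}$
$-169486 - D{\left(260 \right)} = -169486 - 260^{\frac{3}{2}} = -169486 - 520 \sqrt{65}$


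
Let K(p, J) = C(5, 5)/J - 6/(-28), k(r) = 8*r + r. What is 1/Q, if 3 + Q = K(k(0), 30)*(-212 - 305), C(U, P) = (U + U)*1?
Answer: -42/12017 ≈ -0.0034950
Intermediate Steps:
C(U, P) = 2*U (C(U, P) = (2*U)*1 = 2*U)
k(r) = 9*r
K(p, J) = 3/14 + 10/J (K(p, J) = (2*5)/J - 6/(-28) = 10/J - 6*(-1/28) = 10/J + 3/14 = 3/14 + 10/J)
Q = -12017/42 (Q = -3 + (3/14 + 10/30)*(-212 - 305) = -3 + (3/14 + 10*(1/30))*(-517) = -3 + (3/14 + 1/3)*(-517) = -3 + (23/42)*(-517) = -3 - 11891/42 = -12017/42 ≈ -286.12)
1/Q = 1/(-12017/42) = -42/12017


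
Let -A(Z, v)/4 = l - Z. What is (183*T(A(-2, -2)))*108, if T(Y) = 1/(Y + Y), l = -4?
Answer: 4941/4 ≈ 1235.3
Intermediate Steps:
A(Z, v) = 16 + 4*Z (A(Z, v) = -4*(-4 - Z) = 16 + 4*Z)
T(Y) = 1/(2*Y)
(183*T(A(-2, -2)))*108 = (183*(1/(2*(16 + 4*(-2)))))*108 = (183*(1/(2*(16 - 8))))*108 = (183*((½)/8))*108 = (183*((½)*(⅛)))*108 = (183*(1/16))*108 = (183/16)*108 = 4941/4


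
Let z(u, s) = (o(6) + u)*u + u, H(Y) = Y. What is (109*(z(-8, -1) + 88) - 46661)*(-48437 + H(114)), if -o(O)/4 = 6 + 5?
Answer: -357735169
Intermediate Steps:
o(O) = -44 (o(O) = -4*(6 + 5) = -4*11 = -44)
z(u, s) = u + u*(-44 + u) (z(u, s) = (-44 + u)*u + u = u*(-44 + u) + u = u + u*(-44 + u))
(109*(z(-8, -1) + 88) - 46661)*(-48437 + H(114)) = (109*(-8*(-43 - 8) + 88) - 46661)*(-48437 + 114) = (109*(-8*(-51) + 88) - 46661)*(-48323) = (109*(408 + 88) - 46661)*(-48323) = (109*496 - 46661)*(-48323) = (54064 - 46661)*(-48323) = 7403*(-48323) = -357735169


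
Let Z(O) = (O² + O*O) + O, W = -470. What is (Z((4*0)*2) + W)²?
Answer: 220900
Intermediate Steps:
Z(O) = O + 2*O² (Z(O) = (O² + O²) + O = 2*O² + O = O + 2*O²)
(Z((4*0)*2) + W)² = (((4*0)*2)*(1 + 2*((4*0)*2)) - 470)² = ((0*2)*(1 + 2*(0*2)) - 470)² = (0*(1 + 2*0) - 470)² = (0*(1 + 0) - 470)² = (0*1 - 470)² = (0 - 470)² = (-470)² = 220900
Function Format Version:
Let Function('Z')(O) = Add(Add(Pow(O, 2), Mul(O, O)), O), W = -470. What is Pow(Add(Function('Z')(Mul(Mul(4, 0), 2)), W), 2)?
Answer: 220900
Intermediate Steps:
Function('Z')(O) = Add(O, Mul(2, Pow(O, 2))) (Function('Z')(O) = Add(Add(Pow(O, 2), Pow(O, 2)), O) = Add(Mul(2, Pow(O, 2)), O) = Add(O, Mul(2, Pow(O, 2))))
Pow(Add(Function('Z')(Mul(Mul(4, 0), 2)), W), 2) = Pow(Add(Mul(Mul(Mul(4, 0), 2), Add(1, Mul(2, Mul(Mul(4, 0), 2)))), -470), 2) = Pow(Add(Mul(Mul(0, 2), Add(1, Mul(2, Mul(0, 2)))), -470), 2) = Pow(Add(Mul(0, Add(1, Mul(2, 0))), -470), 2) = Pow(Add(Mul(0, Add(1, 0)), -470), 2) = Pow(Add(Mul(0, 1), -470), 2) = Pow(Add(0, -470), 2) = Pow(-470, 2) = 220900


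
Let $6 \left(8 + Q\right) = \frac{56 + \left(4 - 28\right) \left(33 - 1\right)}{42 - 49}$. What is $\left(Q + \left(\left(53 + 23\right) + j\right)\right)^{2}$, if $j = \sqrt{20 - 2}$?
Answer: $\frac{3190594}{441} + \frac{3568 \sqrt{2}}{7} \approx 7955.8$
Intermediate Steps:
$j = 3 \sqrt{2}$ ($j = \sqrt{18} = 3 \sqrt{2} \approx 4.2426$)
$Q = \frac{188}{21}$ ($Q = -8 + \frac{\left(56 + \left(4 - 28\right) \left(33 - 1\right)\right) \frac{1}{42 - 49}}{6} = -8 + \frac{\left(56 - 768\right) \frac{1}{-7}}{6} = -8 + \frac{\left(56 - 768\right) \left(- \frac{1}{7}\right)}{6} = -8 + \frac{\left(-712\right) \left(- \frac{1}{7}\right)}{6} = -8 + \frac{1}{6} \cdot \frac{712}{7} = -8 + \frac{356}{21} = \frac{188}{21} \approx 8.9524$)
$\left(Q + \left(\left(53 + 23\right) + j\right)\right)^{2} = \left(\frac{188}{21} + \left(\left(53 + 23\right) + 3 \sqrt{2}\right)\right)^{2} = \left(\frac{188}{21} + \left(76 + 3 \sqrt{2}\right)\right)^{2} = \left(\frac{1784}{21} + 3 \sqrt{2}\right)^{2}$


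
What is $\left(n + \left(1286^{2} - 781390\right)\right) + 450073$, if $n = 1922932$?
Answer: $3245411$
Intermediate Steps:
$\left(n + \left(1286^{2} - 781390\right)\right) + 450073 = \left(1922932 + \left(1286^{2} - 781390\right)\right) + 450073 = \left(1922932 + \left(1653796 - 781390\right)\right) + 450073 = \left(1922932 + 872406\right) + 450073 = 2795338 + 450073 = 3245411$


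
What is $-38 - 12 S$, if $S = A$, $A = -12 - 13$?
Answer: $262$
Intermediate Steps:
$A = -25$
$S = -25$
$-38 - 12 S = -38 - -300 = -38 + 300 = 262$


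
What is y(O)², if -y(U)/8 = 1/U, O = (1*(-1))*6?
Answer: 16/9 ≈ 1.7778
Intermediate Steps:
O = -6 (O = -1*6 = -6)
y(U) = -8/U
y(O)² = (-8/(-6))² = (-8*(-⅙))² = (4/3)² = 16/9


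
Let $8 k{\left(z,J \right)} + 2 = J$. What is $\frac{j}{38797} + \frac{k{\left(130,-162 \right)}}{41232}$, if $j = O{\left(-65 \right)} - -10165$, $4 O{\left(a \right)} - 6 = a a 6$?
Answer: $\frac{1359395179}{3199355808} \approx 0.4249$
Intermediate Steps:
$k{\left(z,J \right)} = - \frac{1}{4} + \frac{J}{8}$
$O{\left(a \right)} = \frac{3}{2} + \frac{3 a^{2}}{2}$ ($O{\left(a \right)} = \frac{3}{2} + \frac{a a 6}{4} = \frac{3}{2} + \frac{a^{2} \cdot 6}{4} = \frac{3}{2} + \frac{6 a^{2}}{4} = \frac{3}{2} + \frac{3 a^{2}}{2}$)
$j = 16504$ ($j = \left(\frac{3}{2} + \frac{3 \left(-65\right)^{2}}{2}\right) - -10165 = \left(\frac{3}{2} + \frac{3}{2} \cdot 4225\right) + 10165 = \left(\frac{3}{2} + \frac{12675}{2}\right) + 10165 = 6339 + 10165 = 16504$)
$\frac{j}{38797} + \frac{k{\left(130,-162 \right)}}{41232} = \frac{16504}{38797} + \frac{- \frac{1}{4} + \frac{1}{8} \left(-162\right)}{41232} = 16504 \cdot \frac{1}{38797} + \left(- \frac{1}{4} - \frac{81}{4}\right) \frac{1}{41232} = \frac{16504}{38797} - \frac{41}{82464} = \frac{1359395179}{3199355808}$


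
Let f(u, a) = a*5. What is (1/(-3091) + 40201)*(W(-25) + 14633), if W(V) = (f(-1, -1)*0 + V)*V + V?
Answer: 1892872230570/3091 ≈ 6.1238e+8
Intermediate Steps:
f(u, a) = 5*a
W(V) = V + V**2 (W(V) = ((5*(-1))*0 + V)*V + V = (-5*0 + V)*V + V = (0 + V)*V + V = V*V + V = V**2 + V = V + V**2)
(1/(-3091) + 40201)*(W(-25) + 14633) = (1/(-3091) + 40201)*(-25*(1 - 25) + 14633) = (-1/3091 + 40201)*(-25*(-24) + 14633) = 124261290*(600 + 14633)/3091 = (124261290/3091)*15233 = 1892872230570/3091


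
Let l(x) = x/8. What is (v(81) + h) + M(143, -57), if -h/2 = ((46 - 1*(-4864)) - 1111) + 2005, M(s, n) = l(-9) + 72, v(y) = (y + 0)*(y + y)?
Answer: 12679/8 ≈ 1584.9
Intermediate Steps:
l(x) = x/8 (l(x) = x*(⅛) = x/8)
v(y) = 2*y² (v(y) = y*(2*y) = 2*y²)
M(s, n) = 567/8 (M(s, n) = (⅛)*(-9) + 72 = -9/8 + 72 = 567/8)
h = -11608 (h = -2*(((46 - 1*(-4864)) - 1111) + 2005) = -2*(((46 + 4864) - 1111) + 2005) = -2*((4910 - 1111) + 2005) = -2*(3799 + 2005) = -2*5804 = -11608)
(v(81) + h) + M(143, -57) = (2*81² - 11608) + 567/8 = (2*6561 - 11608) + 567/8 = (13122 - 11608) + 567/8 = 1514 + 567/8 = 12679/8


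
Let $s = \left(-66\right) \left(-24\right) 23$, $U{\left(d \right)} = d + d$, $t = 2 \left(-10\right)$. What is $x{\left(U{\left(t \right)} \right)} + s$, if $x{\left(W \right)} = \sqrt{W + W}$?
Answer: $36432 + 4 i \sqrt{5} \approx 36432.0 + 8.9443 i$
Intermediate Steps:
$t = -20$
$U{\left(d \right)} = 2 d$
$x{\left(W \right)} = \sqrt{2} \sqrt{W}$ ($x{\left(W \right)} = \sqrt{2 W} = \sqrt{2} \sqrt{W}$)
$s = 36432$ ($s = 1584 \cdot 23 = 36432$)
$x{\left(U{\left(t \right)} \right)} + s = \sqrt{2} \sqrt{2 \left(-20\right)} + 36432 = \sqrt{2} \sqrt{-40} + 36432 = \sqrt{2} \cdot 2 i \sqrt{10} + 36432 = 4 i \sqrt{5} + 36432 = 36432 + 4 i \sqrt{5}$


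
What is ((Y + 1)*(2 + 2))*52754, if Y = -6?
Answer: -1055080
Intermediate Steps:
((Y + 1)*(2 + 2))*52754 = ((-6 + 1)*(2 + 2))*52754 = -5*4*52754 = -20*52754 = -1055080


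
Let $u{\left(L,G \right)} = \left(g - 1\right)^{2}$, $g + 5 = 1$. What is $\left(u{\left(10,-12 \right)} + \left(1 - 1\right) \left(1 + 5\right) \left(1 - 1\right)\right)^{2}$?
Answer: $625$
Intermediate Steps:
$g = -4$ ($g = -5 + 1 = -4$)
$u{\left(L,G \right)} = 25$ ($u{\left(L,G \right)} = \left(-4 - 1\right)^{2} = \left(-5\right)^{2} = 25$)
$\left(u{\left(10,-12 \right)} + \left(1 - 1\right) \left(1 + 5\right) \left(1 - 1\right)\right)^{2} = \left(25 + \left(1 - 1\right) \left(1 + 5\right) \left(1 - 1\right)\right)^{2} = \left(25 + 0 \cdot 6 \cdot 0\right)^{2} = \left(25 + 0 \cdot 0\right)^{2} = \left(25 + 0\right)^{2} = 25^{2} = 625$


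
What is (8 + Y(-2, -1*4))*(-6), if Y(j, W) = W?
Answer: -24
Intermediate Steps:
(8 + Y(-2, -1*4))*(-6) = (8 - 1*4)*(-6) = (8 - 4)*(-6) = 4*(-6) = -24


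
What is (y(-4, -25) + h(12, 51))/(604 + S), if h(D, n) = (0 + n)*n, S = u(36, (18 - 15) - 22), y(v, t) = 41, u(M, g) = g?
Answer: 2642/585 ≈ 4.5162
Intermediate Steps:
S = -19 (S = (18 - 15) - 22 = 3 - 22 = -19)
h(D, n) = n**2 (h(D, n) = n*n = n**2)
(y(-4, -25) + h(12, 51))/(604 + S) = (41 + 51**2)/(604 - 19) = (41 + 2601)/585 = 2642*(1/585) = 2642/585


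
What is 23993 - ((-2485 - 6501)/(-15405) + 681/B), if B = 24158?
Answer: 8928863107477/372153990 ≈ 23992.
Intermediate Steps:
23993 - ((-2485 - 6501)/(-15405) + 681/B) = 23993 - ((-2485 - 6501)/(-15405) + 681/24158) = 23993 - (-8986*(-1/15405) + 681*(1/24158)) = 23993 - (8986/15405 + 681/24158) = 23993 - 1*227574593/372153990 = 23993 - 227574593/372153990 = 8928863107477/372153990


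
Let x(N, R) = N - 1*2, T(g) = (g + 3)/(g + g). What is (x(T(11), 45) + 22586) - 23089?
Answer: -5548/11 ≈ -504.36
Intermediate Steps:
T(g) = (3 + g)/(2*g) (T(g) = (3 + g)/((2*g)) = (3 + g)*(1/(2*g)) = (3 + g)/(2*g))
x(N, R) = -2 + N (x(N, R) = N - 2 = -2 + N)
(x(T(11), 45) + 22586) - 23089 = ((-2 + (1/2)*(3 + 11)/11) + 22586) - 23089 = ((-2 + (1/2)*(1/11)*14) + 22586) - 23089 = ((-2 + 7/11) + 22586) - 23089 = (-15/11 + 22586) - 23089 = 248431/11 - 23089 = -5548/11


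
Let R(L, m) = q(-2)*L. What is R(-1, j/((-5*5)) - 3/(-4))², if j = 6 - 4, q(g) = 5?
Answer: 25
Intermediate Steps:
j = 2
R(L, m) = 5*L
R(-1, j/((-5*5)) - 3/(-4))² = (5*(-1))² = (-5)² = 25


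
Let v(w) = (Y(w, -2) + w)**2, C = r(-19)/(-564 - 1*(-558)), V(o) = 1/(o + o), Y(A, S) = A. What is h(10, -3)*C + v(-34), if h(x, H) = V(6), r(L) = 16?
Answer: 41614/9 ≈ 4623.8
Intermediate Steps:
V(o) = 1/(2*o)
h(x, H) = 1/12 (h(x, H) = (1/2)/6 = (1/2)*(1/6) = 1/12)
C = -8/3 (C = 16/(-564 - 1*(-558)) = 16/(-564 + 558) = 16/(-6) = 16*(-1/6) = -8/3 ≈ -2.6667)
v(w) = 4*w**2 (v(w) = (w + w)**2 = (2*w)**2 = 4*w**2)
h(10, -3)*C + v(-34) = (1/12)*(-8/3) + 4*(-34)**2 = -2/9 + 4*1156 = -2/9 + 4624 = 41614/9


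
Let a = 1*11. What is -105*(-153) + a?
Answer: 16076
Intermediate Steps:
a = 11
-105*(-153) + a = -105*(-153) + 11 = 16065 + 11 = 16076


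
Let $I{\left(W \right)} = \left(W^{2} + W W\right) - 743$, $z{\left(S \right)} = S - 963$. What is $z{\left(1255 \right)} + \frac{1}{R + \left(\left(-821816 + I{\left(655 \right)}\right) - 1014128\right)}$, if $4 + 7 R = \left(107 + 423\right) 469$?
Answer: $\frac{1927752749}{6601893} \approx 292.0$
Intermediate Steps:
$R = \frac{248566}{7}$ ($R = - \frac{4}{7} + \frac{\left(107 + 423\right) 469}{7} = - \frac{4}{7} + \frac{530 \cdot 469}{7} = - \frac{4}{7} + \frac{1}{7} \cdot 248570 = - \frac{4}{7} + 35510 = \frac{248566}{7} \approx 35509.0$)
$z{\left(S \right)} = -963 + S$
$I{\left(W \right)} = -743 + 2 W^{2}$ ($I{\left(W \right)} = \left(W^{2} + W^{2}\right) - 743 = 2 W^{2} - 743 = -743 + 2 W^{2}$)
$z{\left(1255 \right)} + \frac{1}{R + \left(\left(-821816 + I{\left(655 \right)}\right) - 1014128\right)} = \left(-963 + 1255\right) + \frac{1}{\frac{248566}{7} - 978637} = 292 + \frac{1}{\frac{248566}{7} + \left(\left(-821816 + \left(-743 + 2 \cdot 429025\right)\right) - 1014128\right)} = 292 + \frac{1}{\frac{248566}{7} + \left(\left(-821816 + \left(-743 + 858050\right)\right) - 1014128\right)} = 292 + \frac{1}{\frac{248566}{7} + \left(\left(-821816 + 857307\right) - 1014128\right)} = 292 + \frac{1}{\frac{248566}{7} + \left(35491 - 1014128\right)} = 292 + \frac{1}{\frac{248566}{7} - 978637} = 292 + \frac{1}{- \frac{6601893}{7}} = 292 - \frac{7}{6601893} = \frac{1927752749}{6601893}$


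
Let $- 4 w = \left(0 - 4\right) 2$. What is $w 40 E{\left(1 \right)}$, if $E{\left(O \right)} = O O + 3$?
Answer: $320$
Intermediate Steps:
$E{\left(O \right)} = 3 + O^{2}$ ($E{\left(O \right)} = O^{2} + 3 = 3 + O^{2}$)
$w = 2$ ($w = - \frac{\left(0 - 4\right) 2}{4} = - \frac{\left(-4\right) 2}{4} = \left(- \frac{1}{4}\right) \left(-8\right) = 2$)
$w 40 E{\left(1 \right)} = 2 \cdot 40 \left(3 + 1^{2}\right) = 80 \left(3 + 1\right) = 80 \cdot 4 = 320$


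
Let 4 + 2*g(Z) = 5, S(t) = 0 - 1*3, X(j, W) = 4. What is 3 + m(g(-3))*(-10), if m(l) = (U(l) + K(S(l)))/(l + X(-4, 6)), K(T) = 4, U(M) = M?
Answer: -7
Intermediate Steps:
S(t) = -3 (S(t) = 0 - 3 = -3)
g(Z) = ½ (g(Z) = -2 + (½)*5 = -2 + 5/2 = ½)
m(l) = 1 (m(l) = (l + 4)/(l + 4) = (4 + l)/(4 + l) = 1)
3 + m(g(-3))*(-10) = 3 + 1*(-10) = 3 - 10 = -7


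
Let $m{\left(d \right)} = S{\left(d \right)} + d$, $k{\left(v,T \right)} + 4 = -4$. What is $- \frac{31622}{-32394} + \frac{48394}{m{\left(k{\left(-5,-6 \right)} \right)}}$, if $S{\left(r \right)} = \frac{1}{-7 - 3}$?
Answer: $- \frac{2612365163}{437319} \approx -5973.6$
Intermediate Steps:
$S{\left(r \right)} = - \frac{1}{10}$ ($S{\left(r \right)} = \frac{1}{-10} = - \frac{1}{10}$)
$k{\left(v,T \right)} = -8$ ($k{\left(v,T \right)} = -4 - 4 = -8$)
$m{\left(d \right)} = - \frac{1}{10} + d$
$- \frac{31622}{-32394} + \frac{48394}{m{\left(k{\left(-5,-6 \right)} \right)}} = - \frac{31622}{-32394} + \frac{48394}{- \frac{1}{10} - 8} = \left(-31622\right) \left(- \frac{1}{32394}\right) + \frac{48394}{- \frac{81}{10}} = \frac{15811}{16197} + 48394 \left(- \frac{10}{81}\right) = \frac{15811}{16197} - \frac{483940}{81} = - \frac{2612365163}{437319}$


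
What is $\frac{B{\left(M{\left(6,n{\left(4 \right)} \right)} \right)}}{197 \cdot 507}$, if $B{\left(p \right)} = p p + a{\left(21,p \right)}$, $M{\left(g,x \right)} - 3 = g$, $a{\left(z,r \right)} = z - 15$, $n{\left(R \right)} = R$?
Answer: $\frac{29}{33293} \approx 0.00087105$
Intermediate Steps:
$a{\left(z,r \right)} = -15 + z$
$M{\left(g,x \right)} = 3 + g$
$B{\left(p \right)} = 6 + p^{2}$ ($B{\left(p \right)} = p p + \left(-15 + 21\right) = p^{2} + 6 = 6 + p^{2}$)
$\frac{B{\left(M{\left(6,n{\left(4 \right)} \right)} \right)}}{197 \cdot 507} = \frac{6 + \left(3 + 6\right)^{2}}{197 \cdot 507} = \frac{6 + 9^{2}}{99879} = \left(6 + 81\right) \frac{1}{99879} = 87 \cdot \frac{1}{99879} = \frac{29}{33293}$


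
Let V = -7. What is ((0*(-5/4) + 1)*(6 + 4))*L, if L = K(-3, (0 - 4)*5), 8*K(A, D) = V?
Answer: -35/4 ≈ -8.7500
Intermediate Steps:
K(A, D) = -7/8 (K(A, D) = (1/8)*(-7) = -7/8)
L = -7/8 ≈ -0.87500
((0*(-5/4) + 1)*(6 + 4))*L = ((0*(-5/4) + 1)*(6 + 4))*(-7/8) = ((0*(-5*1/4) + 1)*10)*(-7/8) = ((0*(-5/4) + 1)*10)*(-7/8) = ((0 + 1)*10)*(-7/8) = (1*10)*(-7/8) = 10*(-7/8) = -35/4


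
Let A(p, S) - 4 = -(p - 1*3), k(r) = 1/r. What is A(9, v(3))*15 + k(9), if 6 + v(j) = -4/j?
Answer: -269/9 ≈ -29.889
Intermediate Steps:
v(j) = -6 - 4/j
A(p, S) = 7 - p (A(p, S) = 4 - (p - 1*3) = 4 - (p - 3) = 4 - (-3 + p) = 4 + (3 - p) = 7 - p)
A(9, v(3))*15 + k(9) = (7 - 1*9)*15 + 1/9 = (7 - 9)*15 + ⅑ = -2*15 + ⅑ = -30 + ⅑ = -269/9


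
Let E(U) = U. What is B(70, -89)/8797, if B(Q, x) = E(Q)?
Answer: 70/8797 ≈ 0.0079572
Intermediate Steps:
B(Q, x) = Q
B(70, -89)/8797 = 70/8797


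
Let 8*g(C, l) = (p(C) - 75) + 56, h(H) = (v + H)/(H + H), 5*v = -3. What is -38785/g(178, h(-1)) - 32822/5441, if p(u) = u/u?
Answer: 843821342/48969 ≈ 17232.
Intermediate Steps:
p(u) = 1
v = -⅗ (v = (⅕)*(-3) = -⅗ ≈ -0.60000)
h(H) = (-⅗ + H)/(2*H) (h(H) = (-⅗ + H)/(H + H) = (-⅗ + H)/((2*H)) = (-⅗ + H)*(1/(2*H)) = (-⅗ + H)/(2*H))
g(C, l) = -9/4 (g(C, l) = ((1 - 75) + 56)/8 = (-74 + 56)/8 = (⅛)*(-18) = -9/4)
-38785/g(178, h(-1)) - 32822/5441 = -38785/(-9/4) - 32822/5441 = -38785*(-4/9) - 32822*1/5441 = 155140/9 - 32822/5441 = 843821342/48969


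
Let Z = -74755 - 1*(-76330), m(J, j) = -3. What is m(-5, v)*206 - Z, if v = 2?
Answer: -2193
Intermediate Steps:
Z = 1575 (Z = -74755 + 76330 = 1575)
m(-5, v)*206 - Z = -3*206 - 1*1575 = -618 - 1575 = -2193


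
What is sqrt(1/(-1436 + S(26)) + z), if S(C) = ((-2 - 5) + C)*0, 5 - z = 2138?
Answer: I*sqrt(1099613051)/718 ≈ 46.184*I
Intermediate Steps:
z = -2133 (z = 5 - 1*2138 = 5 - 2138 = -2133)
S(C) = 0 (S(C) = (-7 + C)*0 = 0)
sqrt(1/(-1436 + S(26)) + z) = sqrt(1/(-1436 + 0) - 2133) = sqrt(1/(-1436) - 2133) = sqrt(-1/1436 - 2133) = sqrt(-3062989/1436) = I*sqrt(1099613051)/718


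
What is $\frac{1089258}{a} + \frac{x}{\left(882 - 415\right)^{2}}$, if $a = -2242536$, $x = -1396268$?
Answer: $- \frac{561456073935}{81512072284} \approx -6.888$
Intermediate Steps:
$\frac{1089258}{a} + \frac{x}{\left(882 - 415\right)^{2}} = \frac{1089258}{-2242536} - \frac{1396268}{\left(882 - 415\right)^{2}} = 1089258 \left(- \frac{1}{2242536}\right) - \frac{1396268}{467^{2}} = - \frac{181543}{373756} - \frac{1396268}{218089} = - \frac{561456073935}{81512072284}$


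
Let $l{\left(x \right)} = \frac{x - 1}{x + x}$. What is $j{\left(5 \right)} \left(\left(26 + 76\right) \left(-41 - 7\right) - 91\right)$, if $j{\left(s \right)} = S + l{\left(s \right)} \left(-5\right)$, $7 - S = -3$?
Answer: $-39896$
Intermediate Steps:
$S = 10$ ($S = 7 - -3 = 7 + 3 = 10$)
$l{\left(x \right)} = \frac{-1 + x}{2 x}$
$j{\left(s \right)} = 10 - \frac{5 \left(-1 + s\right)}{2 s}$ ($j{\left(s \right)} = 10 + \frac{-1 + s}{2 s} \left(-5\right) = 10 - \frac{5 \left(-1 + s\right)}{2 s}$)
$j{\left(5 \right)} \left(\left(26 + 76\right) \left(-41 - 7\right) - 91\right) = \frac{5 \left(1 + 3 \cdot 5\right)}{2 \cdot 5} \left(\left(26 + 76\right) \left(-41 - 7\right) - 91\right) = \frac{5}{2} \cdot \frac{1}{5} \left(1 + 15\right) \left(102 \left(-48\right) - 91\right) = \frac{5}{2} \cdot \frac{1}{5} \cdot 16 \left(-4896 - 91\right) = 8 \left(-4987\right) = -39896$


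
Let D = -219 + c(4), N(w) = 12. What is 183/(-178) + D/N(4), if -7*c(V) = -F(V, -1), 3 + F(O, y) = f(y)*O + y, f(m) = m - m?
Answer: -144479/7476 ≈ -19.326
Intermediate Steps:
f(m) = 0
F(O, y) = -3 + y (F(O, y) = -3 + (0*O + y) = -3 + (0 + y) = -3 + y)
c(V) = -4/7 (c(V) = -(-1)*(-3 - 1)/7 = -(-1)*(-4)/7 = -1/7*4 = -4/7)
D = -1537/7 (D = -219 - 4/7 = -1537/7 ≈ -219.57)
183/(-178) + D/N(4) = 183/(-178) - 1537/7/12 = 183*(-1/178) - 1537/7*1/12 = -183/178 - 1537/84 = -144479/7476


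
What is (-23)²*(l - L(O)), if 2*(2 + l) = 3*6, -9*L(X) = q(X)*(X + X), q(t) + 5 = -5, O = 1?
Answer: 22747/9 ≈ 2527.4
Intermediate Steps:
q(t) = -10 (q(t) = -5 - 5 = -10)
L(X) = 20*X/9 (L(X) = -(-10)*(X + X)/9 = -(-10)*2*X/9 = -(-20)*X/9 = 20*X/9)
l = 7 (l = -2 + (3*6)/2 = -2 + (½)*18 = -2 + 9 = 7)
(-23)²*(l - L(O)) = (-23)²*(7 - 20/9) = 529*(7 - 1*20/9) = 529*(7 - 20/9) = 529*(43/9) = 22747/9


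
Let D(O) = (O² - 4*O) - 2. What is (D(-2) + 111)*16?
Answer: 1936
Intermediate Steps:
D(O) = -2 + O² - 4*O
(D(-2) + 111)*16 = ((-2 + (-2)² - 4*(-2)) + 111)*16 = ((-2 + 4 + 8) + 111)*16 = (10 + 111)*16 = 121*16 = 1936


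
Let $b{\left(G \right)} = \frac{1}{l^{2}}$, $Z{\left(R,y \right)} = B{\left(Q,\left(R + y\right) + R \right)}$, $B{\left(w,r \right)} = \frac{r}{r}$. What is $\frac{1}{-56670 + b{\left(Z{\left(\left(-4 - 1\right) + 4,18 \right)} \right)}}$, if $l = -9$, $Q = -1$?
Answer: $- \frac{81}{4590269} \approx -1.7646 \cdot 10^{-5}$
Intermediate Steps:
$B{\left(w,r \right)} = 1$
$Z{\left(R,y \right)} = 1$
$b{\left(G \right)} = \frac{1}{81}$ ($b{\left(G \right)} = \frac{1}{\left(-9\right)^{2}} = \frac{1}{81}$)
$\frac{1}{-56670 + b{\left(Z{\left(\left(-4 - 1\right) + 4,18 \right)} \right)}} = \frac{1}{-56670 + \frac{1}{81}} = \frac{1}{- \frac{4590269}{81}} = - \frac{81}{4590269}$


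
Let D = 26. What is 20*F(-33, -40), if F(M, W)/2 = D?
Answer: 1040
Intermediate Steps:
F(M, W) = 52 (F(M, W) = 2*26 = 52)
20*F(-33, -40) = 20*52 = 1040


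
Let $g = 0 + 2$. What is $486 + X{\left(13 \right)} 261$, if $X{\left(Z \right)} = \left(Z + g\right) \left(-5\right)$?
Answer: $-19089$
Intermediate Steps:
$g = 2$
$X{\left(Z \right)} = -10 - 5 Z$ ($X{\left(Z \right)} = \left(Z + 2\right) \left(-5\right) = \left(2 + Z\right) \left(-5\right) = -10 - 5 Z$)
$486 + X{\left(13 \right)} 261 = 486 + \left(-10 - 65\right) 261 = 486 - 19575 = -19089$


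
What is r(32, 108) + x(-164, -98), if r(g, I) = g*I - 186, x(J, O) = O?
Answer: 3172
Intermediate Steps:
r(g, I) = -186 + I*g (r(g, I) = I*g - 186 = -186 + I*g)
r(32, 108) + x(-164, -98) = (-186 + 108*32) - 98 = (-186 + 3456) - 98 = 3270 - 98 = 3172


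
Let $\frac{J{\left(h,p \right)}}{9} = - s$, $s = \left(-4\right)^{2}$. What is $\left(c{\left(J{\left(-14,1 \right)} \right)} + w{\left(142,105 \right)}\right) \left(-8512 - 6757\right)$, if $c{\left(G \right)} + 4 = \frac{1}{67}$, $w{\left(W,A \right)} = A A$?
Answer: $- \frac{11274751752}{67} \approx -1.6828 \cdot 10^{8}$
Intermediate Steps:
$s = 16$
$J{\left(h,p \right)} = -144$ ($J{\left(h,p \right)} = 9 \left(\left(-1\right) 16\right) = 9 \left(-16\right) = -144$)
$w{\left(W,A \right)} = A^{2}$
$c{\left(G \right)} = - \frac{267}{67}$ ($c{\left(G \right)} = -4 + \frac{1}{67} = - \frac{267}{67}$)
$\left(c{\left(J{\left(-14,1 \right)} \right)} + w{\left(142,105 \right)}\right) \left(-8512 - 6757\right) = \left(- \frac{267}{67} + 105^{2}\right) \left(-8512 - 6757\right) = \left(- \frac{267}{67} + 11025\right) \left(-15269\right) = \frac{738408}{67} \left(-15269\right) = - \frac{11274751752}{67}$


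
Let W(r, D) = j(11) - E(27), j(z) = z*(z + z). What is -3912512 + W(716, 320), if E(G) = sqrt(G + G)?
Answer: -3912270 - 3*sqrt(6) ≈ -3.9123e+6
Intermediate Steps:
E(G) = sqrt(2)*sqrt(G) (E(G) = sqrt(2*G) = sqrt(2)*sqrt(G))
j(z) = 2*z**2 (j(z) = z*(2*z) = 2*z**2)
W(r, D) = 242 - 3*sqrt(6) (W(r, D) = 2*11**2 - sqrt(2)*sqrt(27) = 2*121 - sqrt(2)*3*sqrt(3) = 242 - 3*sqrt(6))
-3912512 + W(716, 320) = -3912512 + (242 - 3*sqrt(6)) = -3912270 - 3*sqrt(6)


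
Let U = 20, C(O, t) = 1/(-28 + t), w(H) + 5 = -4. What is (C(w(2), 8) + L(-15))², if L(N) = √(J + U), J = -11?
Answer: 3481/400 ≈ 8.7025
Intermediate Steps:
w(H) = -9 (w(H) = -5 - 4 = -9)
L(N) = 3 (L(N) = √(-11 + 20) = √9 = 3)
(C(w(2), 8) + L(-15))² = (1/(-28 + 8) + 3)² = (1/(-20) + 3)² = (-1/20 + 3)² = (59/20)² = 3481/400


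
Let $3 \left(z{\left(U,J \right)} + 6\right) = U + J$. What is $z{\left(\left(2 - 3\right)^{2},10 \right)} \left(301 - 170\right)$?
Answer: $- \frac{917}{3} \approx -305.67$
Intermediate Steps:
$z{\left(U,J \right)} = -6 + \frac{J}{3} + \frac{U}{3}$ ($z{\left(U,J \right)} = -6 + \frac{U + J}{3} = -6 + \frac{J + U}{3} = -6 + \left(\frac{J}{3} + \frac{U}{3}\right) = -6 + \frac{J}{3} + \frac{U}{3}$)
$z{\left(\left(2 - 3\right)^{2},10 \right)} \left(301 - 170\right) = \left(-6 + \frac{1}{3} \cdot 10 + \frac{\left(2 - 3\right)^{2}}{3}\right) \left(301 - 170\right) = \left(-6 + \frac{10}{3} + \frac{\left(-1\right)^{2}}{3}\right) 131 = \left(-6 + \frac{10}{3} + \frac{1}{3} \cdot 1\right) 131 = \left(-6 + \frac{10}{3} + \frac{1}{3}\right) 131 = \left(- \frac{7}{3}\right) 131 = - \frac{917}{3}$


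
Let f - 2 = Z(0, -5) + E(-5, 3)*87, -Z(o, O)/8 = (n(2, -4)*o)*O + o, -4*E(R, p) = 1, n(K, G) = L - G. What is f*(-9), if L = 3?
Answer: 711/4 ≈ 177.75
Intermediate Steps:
n(K, G) = 3 - G
E(R, p) = -¼ (E(R, p) = -¼*1 = -¼)
Z(o, O) = -8*o - 56*O*o (Z(o, O) = -8*(((3 - 1*(-4))*o)*O + o) = -8*(((3 + 4)*o)*O + o) = -8*((7*o)*O + o) = -8*(7*O*o + o) = -8*(o + 7*O*o) = -8*o - 56*O*o)
f = -79/4 (f = 2 + (-8*0*(1 + 7*(-5)) - ¼*87) = 2 + (-8*0*(1 - 35) - 87/4) = 2 + (-8*0*(-34) - 87/4) = 2 + (0 - 87/4) = 2 - 87/4 = -79/4 ≈ -19.750)
f*(-9) = -79/4*(-9) = 711/4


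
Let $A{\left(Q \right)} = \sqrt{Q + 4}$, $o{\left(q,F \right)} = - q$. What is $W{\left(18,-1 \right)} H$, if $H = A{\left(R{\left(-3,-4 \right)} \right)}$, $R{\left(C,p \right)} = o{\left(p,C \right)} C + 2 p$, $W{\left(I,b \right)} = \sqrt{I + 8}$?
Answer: $4 i \sqrt{26} \approx 20.396 i$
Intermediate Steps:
$W{\left(I,b \right)} = \sqrt{8 + I}$
$R{\left(C,p \right)} = 2 p - C p$ ($R{\left(C,p \right)} = - p C + 2 p = - C p + 2 p = 2 p - C p$)
$A{\left(Q \right)} = \sqrt{4 + Q}$
$H = 4 i$ ($H = \sqrt{4 - 4 \left(2 - -3\right)} = \sqrt{4 - 4 \left(2 + 3\right)} = \sqrt{4 - 20} = \sqrt{-16} = 4 i \approx 4.0 i$)
$W{\left(18,-1 \right)} H = \sqrt{8 + 18} \cdot 4 i = \sqrt{26} \cdot 4 i = 4 i \sqrt{26}$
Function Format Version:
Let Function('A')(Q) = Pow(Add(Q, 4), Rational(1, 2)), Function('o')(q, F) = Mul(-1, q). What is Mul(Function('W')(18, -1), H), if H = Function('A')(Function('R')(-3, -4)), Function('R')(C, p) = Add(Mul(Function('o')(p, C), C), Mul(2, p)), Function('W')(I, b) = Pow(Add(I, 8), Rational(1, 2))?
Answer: Mul(4, I, Pow(26, Rational(1, 2))) ≈ Mul(20.396, I)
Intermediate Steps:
Function('W')(I, b) = Pow(Add(8, I), Rational(1, 2))
Function('R')(C, p) = Add(Mul(2, p), Mul(-1, C, p)) (Function('R')(C, p) = Add(Mul(Mul(-1, p), C), Mul(2, p)) = Add(Mul(-1, C, p), Mul(2, p)) = Add(Mul(2, p), Mul(-1, C, p)))
Function('A')(Q) = Pow(Add(4, Q), Rational(1, 2))
H = Mul(4, I) (H = Pow(Add(4, Mul(-4, Add(2, Mul(-1, -3)))), Rational(1, 2)) = Pow(Add(4, Mul(-4, Add(2, 3))), Rational(1, 2)) = Pow(Add(4, Mul(-4, 5)), Rational(1, 2)) = Pow(Add(4, -20), Rational(1, 2)) = Pow(-16, Rational(1, 2)) = Mul(4, I) ≈ Mul(4.0000, I))
Mul(Function('W')(18, -1), H) = Mul(Pow(Add(8, 18), Rational(1, 2)), Mul(4, I)) = Mul(Pow(26, Rational(1, 2)), Mul(4, I)) = Mul(4, I, Pow(26, Rational(1, 2)))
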